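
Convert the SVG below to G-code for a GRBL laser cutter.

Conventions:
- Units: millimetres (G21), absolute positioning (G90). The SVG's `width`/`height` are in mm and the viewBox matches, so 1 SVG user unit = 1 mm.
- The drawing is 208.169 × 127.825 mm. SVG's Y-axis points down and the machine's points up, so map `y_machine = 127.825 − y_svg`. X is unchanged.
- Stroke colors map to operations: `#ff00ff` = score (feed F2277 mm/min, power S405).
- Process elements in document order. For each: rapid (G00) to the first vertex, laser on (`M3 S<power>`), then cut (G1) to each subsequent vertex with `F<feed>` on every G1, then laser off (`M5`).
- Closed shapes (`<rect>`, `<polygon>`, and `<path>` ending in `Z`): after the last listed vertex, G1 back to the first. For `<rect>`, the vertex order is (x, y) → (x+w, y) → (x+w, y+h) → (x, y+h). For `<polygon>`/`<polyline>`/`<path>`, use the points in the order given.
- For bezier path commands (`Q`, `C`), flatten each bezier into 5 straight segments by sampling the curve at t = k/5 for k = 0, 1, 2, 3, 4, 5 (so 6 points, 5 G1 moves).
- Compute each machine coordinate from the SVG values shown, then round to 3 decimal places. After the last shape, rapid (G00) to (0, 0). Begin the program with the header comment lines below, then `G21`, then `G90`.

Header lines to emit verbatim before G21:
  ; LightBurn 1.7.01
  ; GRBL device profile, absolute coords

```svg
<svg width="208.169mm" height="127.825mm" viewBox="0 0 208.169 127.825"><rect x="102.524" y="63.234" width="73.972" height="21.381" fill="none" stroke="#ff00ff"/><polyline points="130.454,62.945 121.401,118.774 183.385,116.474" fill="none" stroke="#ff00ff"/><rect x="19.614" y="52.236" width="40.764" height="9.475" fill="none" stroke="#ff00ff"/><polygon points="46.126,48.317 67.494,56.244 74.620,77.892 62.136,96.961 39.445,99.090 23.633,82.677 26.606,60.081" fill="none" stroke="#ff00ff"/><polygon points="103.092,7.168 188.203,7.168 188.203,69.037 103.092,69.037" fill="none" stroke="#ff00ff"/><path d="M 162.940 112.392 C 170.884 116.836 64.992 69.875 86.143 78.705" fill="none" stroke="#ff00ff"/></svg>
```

viewBox `0 0 208.169 127.825` with mm width/height → 1 unit = 1 mm. Flip: y_m = 127.825 − y_svg.

**Shape 1** — `<rect>` rectangle, stroke `#ff00ff` → score (S405, F2277). Machine vertices: (102.524,64.591) → (176.496,64.591) → (176.496,43.210) → (102.524,43.210) → (102.524,64.591). Closed: final G1 returns to the first vertex.

**Shape 2** — `<polyline>` open polyline, stroke `#ff00ff` → score (S405, F2277). Machine vertices: (130.454,64.880) → (121.401,9.051) → (183.385,11.351). Open path.

**Shape 3** — `<rect>` rectangle, stroke `#ff00ff` → score (S405, F2277). Machine vertices: (19.614,75.589) → (60.378,75.589) → (60.378,66.114) → (19.614,66.114) → (19.614,75.589). Closed: final G1 returns to the first vertex.

**Shape 4** — `<polygon>` regular polygon, stroke `#ff00ff` → score (S405, F2277). Machine vertices: (46.126,79.508) → (67.494,71.581) → (74.620,49.933) → (62.136,30.864) → (39.445,28.735) → (23.633,45.148) → (26.606,67.744) → (46.126,79.508). Closed: final G1 returns to the first vertex.

**Shape 5** — `<polygon>` rectangle, stroke `#ff00ff` → score (S405, F2277). Machine vertices: (103.092,120.657) → (188.203,120.657) → (188.203,58.788) → (103.092,58.788) → (103.092,120.657). Closed: final G1 returns to the first vertex.

**Shape 6** — `<path>` cubic bezier, stroke `#ff00ff` → score (S405, F2277). Control points (SVG): P0=(162.940,112.392), P1=(170.884,116.836), P2=(64.992,69.875), P3=(86.143,78.705); sampled at t=k/5. Machine vertices: (162.940,15.433) → (155.973,18.078) → (133.248,27.914) → (106.326,39.797) → (86.771,48.581) → (86.143,49.120). Open path.

; LightBurn 1.7.01
; GRBL device profile, absolute coords
G21
G90
G00 X102.524 Y64.591
M3 S405
G1 X176.496 Y64.591 F2277
G1 X176.496 Y43.210 F2277
G1 X102.524 Y43.210 F2277
G1 X102.524 Y64.591 F2277
M5
G00 X130.454 Y64.880
M3 S405
G1 X121.401 Y9.051 F2277
G1 X183.385 Y11.351 F2277
M5
G00 X19.614 Y75.589
M3 S405
G1 X60.378 Y75.589 F2277
G1 X60.378 Y66.114 F2277
G1 X19.614 Y66.114 F2277
G1 X19.614 Y75.589 F2277
M5
G00 X46.126 Y79.508
M3 S405
G1 X67.494 Y71.581 F2277
G1 X74.620 Y49.933 F2277
G1 X62.136 Y30.864 F2277
G1 X39.445 Y28.735 F2277
G1 X23.633 Y45.148 F2277
G1 X26.606 Y67.744 F2277
G1 X46.126 Y79.508 F2277
M5
G00 X103.092 Y120.657
M3 S405
G1 X188.203 Y120.657 F2277
G1 X188.203 Y58.788 F2277
G1 X103.092 Y58.788 F2277
G1 X103.092 Y120.657 F2277
M5
G00 X162.940 Y15.433
M3 S405
G1 X155.973 Y18.078 F2277
G1 X133.248 Y27.914 F2277
G1 X106.326 Y39.797 F2277
G1 X86.771 Y48.581 F2277
G1 X86.143 Y49.120 F2277
M5
G00 X0.000 Y0.000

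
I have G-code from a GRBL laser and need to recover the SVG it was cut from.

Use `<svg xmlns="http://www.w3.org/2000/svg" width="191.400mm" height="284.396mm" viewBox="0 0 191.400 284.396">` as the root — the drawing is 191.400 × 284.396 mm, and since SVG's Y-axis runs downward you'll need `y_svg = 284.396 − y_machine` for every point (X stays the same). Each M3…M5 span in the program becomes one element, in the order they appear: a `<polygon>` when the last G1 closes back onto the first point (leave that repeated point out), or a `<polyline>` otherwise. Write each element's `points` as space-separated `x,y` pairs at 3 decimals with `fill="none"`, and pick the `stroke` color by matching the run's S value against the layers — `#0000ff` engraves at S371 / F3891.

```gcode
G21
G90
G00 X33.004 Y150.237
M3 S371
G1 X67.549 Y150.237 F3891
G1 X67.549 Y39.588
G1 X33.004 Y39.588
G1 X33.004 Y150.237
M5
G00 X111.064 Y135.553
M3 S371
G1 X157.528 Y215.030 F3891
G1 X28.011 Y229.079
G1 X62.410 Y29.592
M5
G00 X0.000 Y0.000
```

Machine Y-up, SVG Y-down with viewBox height 284.396, so y_svg = 284.396 − y_machine; X carries over. Every run uses S371, so all elements get stroke `#0000ff` (engrave).

Run 1: The run returns to its start, so emit a `<polygon>` with points (Y-flipped): 33.004,134.159 67.549,134.159 67.549,244.808 33.004,244.808.

Run 2: The run is open, so emit a `<polyline>` with points (Y-flipped): 111.064,148.843 157.528,69.366 28.011,55.317 62.410,254.804.

<svg xmlns="http://www.w3.org/2000/svg" width="191.400mm" height="284.396mm" viewBox="0 0 191.400 284.396">
  <polygon points="33.004,134.159 67.549,134.159 67.549,244.808 33.004,244.808" fill="none" stroke="#0000ff"/>
  <polyline points="111.064,148.843 157.528,69.366 28.011,55.317 62.410,254.804" fill="none" stroke="#0000ff"/>
</svg>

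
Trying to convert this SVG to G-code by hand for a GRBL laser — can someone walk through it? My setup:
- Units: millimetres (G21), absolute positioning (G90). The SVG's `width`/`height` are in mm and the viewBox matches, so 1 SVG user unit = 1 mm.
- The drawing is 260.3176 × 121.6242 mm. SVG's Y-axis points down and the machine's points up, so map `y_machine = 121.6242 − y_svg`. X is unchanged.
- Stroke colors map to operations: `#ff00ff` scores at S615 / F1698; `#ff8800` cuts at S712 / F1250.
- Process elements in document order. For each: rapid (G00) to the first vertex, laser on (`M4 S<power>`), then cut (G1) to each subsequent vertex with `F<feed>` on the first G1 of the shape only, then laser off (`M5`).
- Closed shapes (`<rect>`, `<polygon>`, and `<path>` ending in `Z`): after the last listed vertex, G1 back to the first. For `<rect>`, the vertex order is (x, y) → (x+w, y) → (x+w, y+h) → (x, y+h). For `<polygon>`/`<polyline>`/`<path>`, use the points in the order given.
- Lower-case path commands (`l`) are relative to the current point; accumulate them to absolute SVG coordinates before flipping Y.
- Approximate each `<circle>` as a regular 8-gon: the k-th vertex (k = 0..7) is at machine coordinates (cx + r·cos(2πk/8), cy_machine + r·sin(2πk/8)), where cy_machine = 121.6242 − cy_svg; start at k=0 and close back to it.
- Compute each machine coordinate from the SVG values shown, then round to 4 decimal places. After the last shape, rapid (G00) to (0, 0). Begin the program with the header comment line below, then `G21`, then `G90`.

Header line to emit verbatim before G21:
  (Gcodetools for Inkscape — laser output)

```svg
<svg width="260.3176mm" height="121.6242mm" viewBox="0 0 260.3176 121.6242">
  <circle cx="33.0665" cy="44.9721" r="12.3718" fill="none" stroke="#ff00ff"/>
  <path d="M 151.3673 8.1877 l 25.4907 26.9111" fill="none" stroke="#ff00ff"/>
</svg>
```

(Gcodetools for Inkscape — laser output)
G21
G90
G00 X45.4383 Y76.6521
M4 S615
G1 X41.8147 Y85.4003 F1698
G1 X33.0665 Y89.0239
G1 X24.3183 Y85.4003
G1 X20.6947 Y76.6521
G1 X24.3183 Y67.9039
G1 X33.0665 Y64.2803
G1 X41.8147 Y67.9039
G1 X45.4383 Y76.6521
M5
G00 X151.3673 Y113.4365
M4 S615
G1 X176.8580 Y86.5254 F1698
M5
G00 X0.0000 Y0.0000

viewBox `0 0 260.3176 121.6242` with mm width/height → 1 unit = 1 mm. Flip: y_m = 121.6242 − y_svg.

**Shape 1** — `<circle>` circle, stroke `#ff00ff` → score (S615, F1698). Machine vertices: (45.4383,76.6521) → (41.8147,85.4003) → (33.0665,89.0239) → (24.3183,85.4003) → (20.6947,76.6521) → (24.3183,67.9039) → (33.0665,64.2803) → (41.8147,67.9039) → (45.4383,76.6521). Closed: final G1 returns to the first vertex.

**Shape 2** — `<path>` line segment, stroke `#ff00ff` → score (S615, F1698). Machine vertices: (151.3673,113.4365) → (176.8580,86.5254). Open path.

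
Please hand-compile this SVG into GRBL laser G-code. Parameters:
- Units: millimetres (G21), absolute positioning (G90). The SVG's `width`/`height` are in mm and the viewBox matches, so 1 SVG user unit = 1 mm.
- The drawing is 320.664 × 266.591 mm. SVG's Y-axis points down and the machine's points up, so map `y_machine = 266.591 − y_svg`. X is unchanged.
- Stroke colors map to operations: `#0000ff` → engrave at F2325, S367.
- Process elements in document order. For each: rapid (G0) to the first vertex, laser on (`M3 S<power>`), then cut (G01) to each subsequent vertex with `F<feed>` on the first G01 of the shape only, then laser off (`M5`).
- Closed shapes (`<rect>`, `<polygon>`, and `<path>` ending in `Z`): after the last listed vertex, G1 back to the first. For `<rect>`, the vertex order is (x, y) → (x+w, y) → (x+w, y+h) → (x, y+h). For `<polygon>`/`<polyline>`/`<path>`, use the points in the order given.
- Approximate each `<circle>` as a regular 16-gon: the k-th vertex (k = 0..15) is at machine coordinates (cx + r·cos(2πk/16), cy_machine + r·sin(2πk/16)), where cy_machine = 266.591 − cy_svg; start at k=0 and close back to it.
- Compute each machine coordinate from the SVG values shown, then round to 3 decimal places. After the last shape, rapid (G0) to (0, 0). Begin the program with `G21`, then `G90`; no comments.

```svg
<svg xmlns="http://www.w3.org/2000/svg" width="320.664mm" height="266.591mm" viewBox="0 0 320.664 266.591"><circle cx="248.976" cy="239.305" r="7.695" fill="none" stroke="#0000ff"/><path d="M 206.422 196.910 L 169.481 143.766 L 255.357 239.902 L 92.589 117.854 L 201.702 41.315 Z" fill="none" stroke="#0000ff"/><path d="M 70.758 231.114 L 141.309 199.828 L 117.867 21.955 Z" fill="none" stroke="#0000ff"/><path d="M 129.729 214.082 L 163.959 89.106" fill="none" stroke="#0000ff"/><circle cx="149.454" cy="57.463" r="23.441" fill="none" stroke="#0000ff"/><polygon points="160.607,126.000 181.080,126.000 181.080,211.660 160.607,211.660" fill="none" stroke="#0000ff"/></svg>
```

Since the viewBox matches the mm dimensions, user units are millimetres directly. The only transform is the Y-flip y_m = 266.591 − y_svg.

Shape 1 is a circle drawn with `<circle>`. Its stroke #0000ff means engrave at S367, F2325. After flipping Y the toolpath is (256.671,27.286) → (256.085,30.231) → (254.417,32.727) → (251.921,34.395) → (248.976,34.981) → (246.031,34.395) → (243.535,32.727) → (241.867,30.231) → (241.281,27.286) → (241.867,24.341) → (243.535,21.845) → (246.031,20.177) → (248.976,19.591) → (251.921,20.177) → (254.417,21.845) → (256.085,24.341) → (256.671,27.286), returning to the start.

Shape 2 is a closed polygon drawn with `<path>`. Its stroke #0000ff means engrave at S367, F2325. After flipping Y the toolpath is (206.422,69.681) → (169.481,122.825) → (255.357,26.689) → (92.589,148.737) → (201.702,225.276) → (206.422,69.681), returning to the start.

Shape 3 is a closed polygon drawn with `<path>`. Its stroke #0000ff means engrave at S367, F2325. After flipping Y the toolpath is (70.758,35.477) → (141.309,66.763) → (117.867,244.636) → (70.758,35.477), returning to the start.

Shape 4 is a line segment drawn with `<path>`. Its stroke #0000ff means engrave at S367, F2325. After flipping Y the toolpath is (129.729,52.509) → (163.959,177.485).

Shape 5 is a circle drawn with `<circle>`. Its stroke #0000ff means engrave at S367, F2325. After flipping Y the toolpath is (172.895,209.128) → (171.111,218.098) → (166.029,225.703) → (158.424,230.785) → (149.454,232.569) → (140.484,230.785) → (132.879,225.703) → (127.797,218.098) → (126.013,209.128) → (127.797,200.158) → (132.879,192.553) → (140.484,187.471) → (149.454,185.687) → (158.424,187.471) → (166.029,192.553) → (171.111,200.158) → (172.895,209.128), returning to the start.

Shape 6 is a rectangle drawn with `<polygon>`. Its stroke #0000ff means engrave at S367, F2325. After flipping Y the toolpath is (160.607,140.591) → (181.080,140.591) → (181.080,54.931) → (160.607,54.931) → (160.607,140.591), returning to the start.

G21
G90
G0 X256.671 Y27.286
M3 S367
G01 X256.085 Y30.231 F2325
G01 X254.417 Y32.727
G01 X251.921 Y34.395
G01 X248.976 Y34.981
G01 X246.031 Y34.395
G01 X243.535 Y32.727
G01 X241.867 Y30.231
G01 X241.281 Y27.286
G01 X241.867 Y24.341
G01 X243.535 Y21.845
G01 X246.031 Y20.177
G01 X248.976 Y19.591
G01 X251.921 Y20.177
G01 X254.417 Y21.845
G01 X256.085 Y24.341
G01 X256.671 Y27.286
M5
G0 X206.422 Y69.681
M3 S367
G01 X169.481 Y122.825 F2325
G01 X255.357 Y26.689
G01 X92.589 Y148.737
G01 X201.702 Y225.276
G01 X206.422 Y69.681
M5
G0 X70.758 Y35.477
M3 S367
G01 X141.309 Y66.763 F2325
G01 X117.867 Y244.636
G01 X70.758 Y35.477
M5
G0 X129.729 Y52.509
M3 S367
G01 X163.959 Y177.485 F2325
M5
G0 X172.895 Y209.128
M3 S367
G01 X171.111 Y218.098 F2325
G01 X166.029 Y225.703
G01 X158.424 Y230.785
G01 X149.454 Y232.569
G01 X140.484 Y230.785
G01 X132.879 Y225.703
G01 X127.797 Y218.098
G01 X126.013 Y209.128
G01 X127.797 Y200.158
G01 X132.879 Y192.553
G01 X140.484 Y187.471
G01 X149.454 Y185.687
G01 X158.424 Y187.471
G01 X166.029 Y192.553
G01 X171.111 Y200.158
G01 X172.895 Y209.128
M5
G0 X160.607 Y140.591
M3 S367
G01 X181.080 Y140.591 F2325
G01 X181.080 Y54.931
G01 X160.607 Y54.931
G01 X160.607 Y140.591
M5
G0 X0.000 Y0.000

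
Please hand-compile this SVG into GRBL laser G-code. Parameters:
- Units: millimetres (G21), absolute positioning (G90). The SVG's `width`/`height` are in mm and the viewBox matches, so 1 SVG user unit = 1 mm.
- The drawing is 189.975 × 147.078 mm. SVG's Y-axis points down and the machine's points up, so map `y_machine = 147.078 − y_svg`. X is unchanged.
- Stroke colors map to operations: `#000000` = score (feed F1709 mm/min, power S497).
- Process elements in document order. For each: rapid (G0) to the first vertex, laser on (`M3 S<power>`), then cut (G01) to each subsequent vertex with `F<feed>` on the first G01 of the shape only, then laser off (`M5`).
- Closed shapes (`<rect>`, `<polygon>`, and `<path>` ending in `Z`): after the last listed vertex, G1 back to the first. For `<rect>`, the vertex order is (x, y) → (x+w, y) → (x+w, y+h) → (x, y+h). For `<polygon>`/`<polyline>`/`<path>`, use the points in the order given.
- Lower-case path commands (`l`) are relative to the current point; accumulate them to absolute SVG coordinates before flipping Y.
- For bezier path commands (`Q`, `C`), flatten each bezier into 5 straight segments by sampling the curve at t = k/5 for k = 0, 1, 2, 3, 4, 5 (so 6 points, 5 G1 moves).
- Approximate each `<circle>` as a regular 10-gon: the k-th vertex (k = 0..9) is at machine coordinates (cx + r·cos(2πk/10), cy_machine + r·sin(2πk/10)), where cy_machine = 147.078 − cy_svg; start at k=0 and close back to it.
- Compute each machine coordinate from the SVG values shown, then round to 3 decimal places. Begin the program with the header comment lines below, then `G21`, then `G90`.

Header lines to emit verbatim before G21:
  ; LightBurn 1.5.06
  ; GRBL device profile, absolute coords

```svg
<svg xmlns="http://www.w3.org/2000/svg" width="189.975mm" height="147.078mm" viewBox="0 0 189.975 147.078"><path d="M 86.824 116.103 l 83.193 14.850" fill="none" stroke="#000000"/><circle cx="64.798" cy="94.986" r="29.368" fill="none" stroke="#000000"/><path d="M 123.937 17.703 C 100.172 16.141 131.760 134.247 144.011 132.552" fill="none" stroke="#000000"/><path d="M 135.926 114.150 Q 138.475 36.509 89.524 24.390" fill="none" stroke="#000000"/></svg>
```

Since the viewBox matches the mm dimensions, user units are millimetres directly. The only transform is the Y-flip y_m = 147.078 − y_svg.

Shape 1 is a line segment drawn with `<path>`. Its stroke #000000 means score at S497, F1709. After flipping Y the toolpath is (86.824,30.975) → (170.017,16.125).

Shape 2 is a circle drawn with `<circle>`. Its stroke #000000 means score at S497, F1709. After flipping Y the toolpath is (94.166,52.092) → (88.557,69.354) → (73.873,80.023) → (55.723,80.023) → (41.039,69.354) → (35.430,52.092) → (41.039,34.830) → (55.723,24.161) → (73.873,24.161) → (88.557,34.830) → (94.166,52.092), returning to the start.

Shape 3 is a cubic bezier drawn with `<path>`. Its stroke #000000 means score at S497, F1709. After flipping Y the toolpath is (123.937,129.375) → (115.723,117.868) → (117.208,89.135) → (124.808,54.670) → (134.937,25.969) → (144.011,14.526).

Shape 4 is a quadratic bezier drawn with `<path>`. Its stroke #000000 means score at S497, F1709. After flipping Y the toolpath is (135.926,32.928) → (134.886,61.364) → (129.725,84.557) → (120.445,102.509) → (107.044,115.220) → (89.524,122.688).

; LightBurn 1.5.06
; GRBL device profile, absolute coords
G21
G90
G0 X86.824 Y30.975
M3 S497
G01 X170.017 Y16.125 F1709
M5
G0 X94.166 Y52.092
M3 S497
G01 X88.557 Y69.354 F1709
G01 X73.873 Y80.023
G01 X55.723 Y80.023
G01 X41.039 Y69.354
G01 X35.430 Y52.092
G01 X41.039 Y34.830
G01 X55.723 Y24.161
G01 X73.873 Y24.161
G01 X88.557 Y34.830
G01 X94.166 Y52.092
M5
G0 X123.937 Y129.375
M3 S497
G01 X115.723 Y117.868 F1709
G01 X117.208 Y89.135
G01 X124.808 Y54.670
G01 X134.937 Y25.969
G01 X144.011 Y14.526
M5
G0 X135.926 Y32.928
M3 S497
G01 X134.886 Y61.364 F1709
G01 X129.725 Y84.557
G01 X120.445 Y102.509
G01 X107.044 Y115.220
G01 X89.524 Y122.688
M5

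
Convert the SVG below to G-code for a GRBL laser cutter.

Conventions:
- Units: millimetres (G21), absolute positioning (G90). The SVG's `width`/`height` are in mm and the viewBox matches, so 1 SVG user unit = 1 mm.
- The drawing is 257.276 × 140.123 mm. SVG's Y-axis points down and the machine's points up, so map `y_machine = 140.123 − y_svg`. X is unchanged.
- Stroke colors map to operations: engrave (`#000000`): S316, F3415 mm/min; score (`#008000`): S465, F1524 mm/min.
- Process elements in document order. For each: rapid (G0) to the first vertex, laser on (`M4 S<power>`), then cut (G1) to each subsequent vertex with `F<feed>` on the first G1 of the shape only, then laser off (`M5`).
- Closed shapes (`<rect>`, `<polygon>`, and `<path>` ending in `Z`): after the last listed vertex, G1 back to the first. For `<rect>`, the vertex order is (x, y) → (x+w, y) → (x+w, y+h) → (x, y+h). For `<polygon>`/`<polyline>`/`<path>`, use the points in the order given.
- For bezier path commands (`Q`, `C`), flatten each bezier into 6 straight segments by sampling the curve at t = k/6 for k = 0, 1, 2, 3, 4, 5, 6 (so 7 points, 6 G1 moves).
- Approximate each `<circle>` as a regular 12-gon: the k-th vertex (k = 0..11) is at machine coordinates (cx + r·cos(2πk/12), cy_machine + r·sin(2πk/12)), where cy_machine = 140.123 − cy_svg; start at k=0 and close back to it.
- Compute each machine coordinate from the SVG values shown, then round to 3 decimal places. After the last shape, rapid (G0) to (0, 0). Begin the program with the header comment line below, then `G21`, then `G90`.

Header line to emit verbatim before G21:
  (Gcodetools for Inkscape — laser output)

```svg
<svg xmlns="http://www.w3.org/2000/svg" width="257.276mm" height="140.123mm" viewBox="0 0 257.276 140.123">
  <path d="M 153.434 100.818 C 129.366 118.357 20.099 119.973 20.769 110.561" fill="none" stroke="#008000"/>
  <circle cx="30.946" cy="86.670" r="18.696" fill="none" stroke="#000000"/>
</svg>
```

viewBox `0 0 257.276 140.123` with mm width/height → 1 unit = 1 mm. Flip: y_m = 140.123 − y_svg.

**Shape 1** — `<path>` cubic bezier, stroke `#008000` → score (S465, F1524). Control points (SVG): P0=(153.434,100.818), P1=(129.366,118.357), P2=(20.099,119.973), P3=(20.769,110.561); sampled at t=k/6. Machine vertices: (153.434,39.305) → (135.203,31.840) → (108.194,26.892) → (77.825,24.327) → (49.517,24.007) → (28.692,25.798) → (20.769,29.562). Open path.

**Shape 2** — `<circle>` circle, stroke `#000000` → engrave (S316, F3415). Machine vertices: (49.642,53.453) → (47.137,62.801) → (40.294,69.644) → (30.946,72.149) → (21.598,69.644) → (14.755,62.801) → (12.250,53.453) → (14.755,44.105) → (21.598,37.262) → (30.946,34.757) → (40.294,37.262) → (47.137,44.105) → (49.642,53.453). Closed: final G1 returns to the first vertex.

(Gcodetools for Inkscape — laser output)
G21
G90
G0 X153.434 Y39.305
M4 S465
G1 X135.203 Y31.840 F1524
G1 X108.194 Y26.892
G1 X77.825 Y24.327
G1 X49.517 Y24.007
G1 X28.692 Y25.798
G1 X20.769 Y29.562
M5
G0 X49.642 Y53.453
M4 S316
G1 X47.137 Y62.801 F3415
G1 X40.294 Y69.644
G1 X30.946 Y72.149
G1 X21.598 Y69.644
G1 X14.755 Y62.801
G1 X12.250 Y53.453
G1 X14.755 Y44.105
G1 X21.598 Y37.262
G1 X30.946 Y34.757
G1 X40.294 Y37.262
G1 X47.137 Y44.105
G1 X49.642 Y53.453
M5
G0 X0.000 Y0.000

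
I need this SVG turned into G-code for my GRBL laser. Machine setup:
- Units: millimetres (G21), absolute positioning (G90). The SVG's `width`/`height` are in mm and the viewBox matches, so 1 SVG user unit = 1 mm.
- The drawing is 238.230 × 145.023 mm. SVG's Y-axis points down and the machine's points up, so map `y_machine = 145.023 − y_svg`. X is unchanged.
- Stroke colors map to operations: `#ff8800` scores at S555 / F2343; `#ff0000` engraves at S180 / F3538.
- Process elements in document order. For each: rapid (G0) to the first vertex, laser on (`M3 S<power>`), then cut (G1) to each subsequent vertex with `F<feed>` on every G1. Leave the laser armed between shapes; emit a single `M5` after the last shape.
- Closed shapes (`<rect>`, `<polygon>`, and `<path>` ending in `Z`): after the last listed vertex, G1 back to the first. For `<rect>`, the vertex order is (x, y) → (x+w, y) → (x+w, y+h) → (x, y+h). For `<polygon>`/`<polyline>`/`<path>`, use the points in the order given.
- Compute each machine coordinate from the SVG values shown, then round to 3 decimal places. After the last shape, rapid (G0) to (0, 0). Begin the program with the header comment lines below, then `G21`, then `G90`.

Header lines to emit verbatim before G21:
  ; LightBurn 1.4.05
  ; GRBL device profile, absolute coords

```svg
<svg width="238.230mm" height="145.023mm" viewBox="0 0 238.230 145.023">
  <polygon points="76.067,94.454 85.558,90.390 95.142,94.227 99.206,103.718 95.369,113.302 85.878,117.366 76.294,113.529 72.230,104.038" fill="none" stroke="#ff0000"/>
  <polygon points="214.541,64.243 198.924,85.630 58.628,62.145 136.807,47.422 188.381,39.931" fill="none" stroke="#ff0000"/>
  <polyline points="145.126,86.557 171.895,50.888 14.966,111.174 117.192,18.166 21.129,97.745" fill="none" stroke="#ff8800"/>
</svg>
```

; LightBurn 1.4.05
; GRBL device profile, absolute coords
G21
G90
G0 X76.067 Y50.569
M3 S180
G1 X85.558 Y54.633 F3538
G1 X95.142 Y50.796 F3538
G1 X99.206 Y41.305 F3538
G1 X95.369 Y31.721 F3538
G1 X85.878 Y27.657 F3538
G1 X76.294 Y31.494 F3538
G1 X72.230 Y40.985 F3538
G1 X76.067 Y50.569 F3538
G0 X214.541 Y80.780
M3 S180
G1 X198.924 Y59.393 F3538
G1 X58.628 Y82.878 F3538
G1 X136.807 Y97.601 F3538
G1 X188.381 Y105.092 F3538
G1 X214.541 Y80.780 F3538
G0 X145.126 Y58.466
M3 S555
G1 X171.895 Y94.135 F2343
G1 X14.966 Y33.849 F2343
G1 X117.192 Y126.857 F2343
G1 X21.129 Y47.278 F2343
M5
G0 X0.000 Y0.000

Since the viewBox matches the mm dimensions, user units are millimetres directly. The only transform is the Y-flip y_m = 145.023 − y_svg.

Shape 1 is a regular polygon drawn with `<polygon>`. Its stroke #ff0000 means engrave at S180, F3538. After flipping Y the toolpath is (76.067,50.569) → (85.558,54.633) → (95.142,50.796) → (99.206,41.305) → (95.369,31.721) → (85.878,27.657) → (76.294,31.494) → (72.230,40.985) → (76.067,50.569), returning to the start.

Shape 2 is a closed polygon drawn with `<polygon>`. Its stroke #ff0000 means engrave at S180, F3538. After flipping Y the toolpath is (214.541,80.780) → (198.924,59.393) → (58.628,82.878) → (136.807,97.601) → (188.381,105.092) → (214.541,80.780), returning to the start.

Shape 3 is a open polyline drawn with `<polyline>`. Its stroke #ff8800 means score at S555, F2343. After flipping Y the toolpath is (145.126,58.466) → (171.895,94.135) → (14.966,33.849) → (117.192,126.857) → (21.129,47.278).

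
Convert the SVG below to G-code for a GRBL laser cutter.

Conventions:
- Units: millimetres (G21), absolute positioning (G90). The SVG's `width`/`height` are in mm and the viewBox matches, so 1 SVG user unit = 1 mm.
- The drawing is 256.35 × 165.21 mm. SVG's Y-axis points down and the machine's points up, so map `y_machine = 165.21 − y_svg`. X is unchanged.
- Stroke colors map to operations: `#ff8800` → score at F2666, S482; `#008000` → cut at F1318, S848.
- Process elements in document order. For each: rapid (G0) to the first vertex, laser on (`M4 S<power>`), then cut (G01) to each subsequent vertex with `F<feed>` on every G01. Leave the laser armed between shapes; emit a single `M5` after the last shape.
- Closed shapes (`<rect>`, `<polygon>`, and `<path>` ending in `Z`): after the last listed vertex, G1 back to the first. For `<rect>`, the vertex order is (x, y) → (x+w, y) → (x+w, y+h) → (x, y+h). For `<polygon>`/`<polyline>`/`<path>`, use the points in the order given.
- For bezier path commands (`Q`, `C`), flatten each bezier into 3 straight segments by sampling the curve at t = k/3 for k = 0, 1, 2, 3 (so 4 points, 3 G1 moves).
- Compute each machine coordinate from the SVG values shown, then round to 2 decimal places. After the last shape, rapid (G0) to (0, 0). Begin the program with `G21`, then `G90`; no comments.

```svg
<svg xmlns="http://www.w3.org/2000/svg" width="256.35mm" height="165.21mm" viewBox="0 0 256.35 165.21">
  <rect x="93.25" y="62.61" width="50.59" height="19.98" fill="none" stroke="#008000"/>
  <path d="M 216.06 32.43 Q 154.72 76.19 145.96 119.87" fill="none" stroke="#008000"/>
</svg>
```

G21
G90
G0 X93.25 Y102.60
M4 S848
G01 X143.84 Y102.60 F1318
G01 X143.84 Y82.62 F1318
G01 X93.25 Y82.62 F1318
G01 X93.25 Y102.60 F1318
G0 X216.06 Y132.78
M4 S848
G01 X181.01 Y103.62 F1318
G01 X157.64 Y74.47 F1318
G01 X145.96 Y45.34 F1318
M5
G0 X0.00 Y0.00

Since the viewBox matches the mm dimensions, user units are millimetres directly. The only transform is the Y-flip y_m = 165.21 − y_svg.

Shape 1 is a rectangle drawn with `<rect>`. Its stroke #008000 means cut at S848, F1318. After flipping Y the toolpath is (93.25,102.60) → (143.84,102.60) → (143.84,82.62) → (93.25,82.62) → (93.25,102.60), returning to the start.

Shape 2 is a quadratic bezier drawn with `<path>`. Its stroke #008000 means cut at S848, F1318. After flipping Y the toolpath is (216.06,132.78) → (181.01,103.62) → (157.64,74.47) → (145.96,45.34).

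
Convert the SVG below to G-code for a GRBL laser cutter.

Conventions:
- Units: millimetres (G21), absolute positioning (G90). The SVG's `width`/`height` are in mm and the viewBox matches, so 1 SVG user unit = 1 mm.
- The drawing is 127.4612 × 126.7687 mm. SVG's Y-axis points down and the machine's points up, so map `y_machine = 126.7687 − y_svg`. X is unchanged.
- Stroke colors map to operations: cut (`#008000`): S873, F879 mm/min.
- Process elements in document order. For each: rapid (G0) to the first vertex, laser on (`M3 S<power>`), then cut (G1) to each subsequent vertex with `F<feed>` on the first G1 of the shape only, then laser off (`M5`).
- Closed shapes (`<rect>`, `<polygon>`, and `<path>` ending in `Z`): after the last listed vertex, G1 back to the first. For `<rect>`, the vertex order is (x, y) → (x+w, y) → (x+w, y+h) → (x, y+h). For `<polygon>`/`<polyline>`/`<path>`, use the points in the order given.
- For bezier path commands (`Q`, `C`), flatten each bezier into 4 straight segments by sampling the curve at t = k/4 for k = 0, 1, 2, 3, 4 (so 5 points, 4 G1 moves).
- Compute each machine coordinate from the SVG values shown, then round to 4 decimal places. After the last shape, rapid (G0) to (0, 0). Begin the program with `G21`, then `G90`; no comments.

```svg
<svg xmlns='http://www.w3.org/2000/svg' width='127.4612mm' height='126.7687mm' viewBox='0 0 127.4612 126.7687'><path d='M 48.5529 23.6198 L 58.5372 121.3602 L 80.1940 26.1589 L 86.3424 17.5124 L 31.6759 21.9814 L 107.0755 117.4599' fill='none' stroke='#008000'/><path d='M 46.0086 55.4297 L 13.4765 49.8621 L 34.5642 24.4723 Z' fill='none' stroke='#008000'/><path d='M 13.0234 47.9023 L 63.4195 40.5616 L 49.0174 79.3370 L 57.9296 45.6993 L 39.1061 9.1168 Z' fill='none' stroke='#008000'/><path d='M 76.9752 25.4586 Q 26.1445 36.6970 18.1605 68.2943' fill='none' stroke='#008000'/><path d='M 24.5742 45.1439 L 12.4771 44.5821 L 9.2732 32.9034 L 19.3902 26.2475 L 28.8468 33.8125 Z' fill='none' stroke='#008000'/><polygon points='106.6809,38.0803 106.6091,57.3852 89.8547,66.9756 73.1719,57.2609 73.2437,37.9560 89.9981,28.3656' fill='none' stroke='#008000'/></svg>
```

G21
G90
G0 X48.5529 Y103.1489
M3 S873
G1 X58.5372 Y5.4085 F879
G1 X80.1940 Y100.6098
G1 X86.3424 Y109.2563
G1 X31.6759 Y104.7873
G1 X107.0755 Y9.3088
M5
G0 X46.0086 Y71.3390
M3 S873
G1 X13.4765 Y76.9066 F879
G1 X34.5642 Y102.2964
G1 X46.0086 Y71.3390
M5
G0 X13.0234 Y78.8664
M3 S873
G1 X63.4195 Y86.2071 F879
G1 X49.0174 Y47.4317
G1 X57.9296 Y81.0694
G1 X39.1061 Y117.6519
G1 X13.0234 Y78.8664
M5
G0 X76.9752 Y101.3101
M3 S873
G1 X54.2378 Y94.4185 F879
G1 X36.8562 Y84.9820
G1 X24.8304 Y73.0006
G1 X18.1605 Y58.4744
M5
G0 X24.5742 Y81.6248
M3 S873
G1 X12.4771 Y82.1866 F879
G1 X9.2732 Y93.8653
G1 X19.3902 Y100.5212
G1 X28.8468 Y92.9562
G1 X24.5742 Y81.6248
M5
G0 X106.6809 Y88.6884
M3 S873
G1 X106.6091 Y69.3835 F879
G1 X89.8547 Y59.7931
G1 X73.1719 Y69.5078
G1 X73.2437 Y88.8127
G1 X89.9981 Y98.4031
G1 X106.6809 Y88.6884
M5
G0 X0.0000 Y0.0000

Since the viewBox matches the mm dimensions, user units are millimetres directly. The only transform is the Y-flip y_m = 126.7687 − y_svg.

Shape 1 is a open polyline drawn with `<path>`. Its stroke #008000 means cut at S873, F879. After flipping Y the toolpath is (48.5529,103.1489) → (58.5372,5.4085) → (80.1940,100.6098) → (86.3424,109.2563) → (31.6759,104.7873) → (107.0755,9.3088).

Shape 2 is a regular polygon drawn with `<path>`. Its stroke #008000 means cut at S873, F879. After flipping Y the toolpath is (46.0086,71.3390) → (13.4765,76.9066) → (34.5642,102.2964) → (46.0086,71.3390), returning to the start.

Shape 3 is a closed polygon drawn with `<path>`. Its stroke #008000 means cut at S873, F879. After flipping Y the toolpath is (13.0234,78.8664) → (63.4195,86.2071) → (49.0174,47.4317) → (57.9296,81.0694) → (39.1061,117.6519) → (13.0234,78.8664), returning to the start.

Shape 4 is a quadratic bezier drawn with `<path>`. Its stroke #008000 means cut at S873, F879. After flipping Y the toolpath is (76.9752,101.3101) → (54.2378,94.4185) → (36.8562,84.9820) → (24.8304,73.0006) → (18.1605,58.4744).

Shape 5 is a regular polygon drawn with `<path>`. Its stroke #008000 means cut at S873, F879. After flipping Y the toolpath is (24.5742,81.6248) → (12.4771,82.1866) → (9.2732,93.8653) → (19.3902,100.5212) → (28.8468,92.9562) → (24.5742,81.6248), returning to the start.

Shape 6 is a regular polygon drawn with `<polygon>`. Its stroke #008000 means cut at S873, F879. After flipping Y the toolpath is (106.6809,88.6884) → (106.6091,69.3835) → (89.8547,59.7931) → (73.1719,69.5078) → (73.2437,88.8127) → (89.9981,98.4031) → (106.6809,88.6884), returning to the start.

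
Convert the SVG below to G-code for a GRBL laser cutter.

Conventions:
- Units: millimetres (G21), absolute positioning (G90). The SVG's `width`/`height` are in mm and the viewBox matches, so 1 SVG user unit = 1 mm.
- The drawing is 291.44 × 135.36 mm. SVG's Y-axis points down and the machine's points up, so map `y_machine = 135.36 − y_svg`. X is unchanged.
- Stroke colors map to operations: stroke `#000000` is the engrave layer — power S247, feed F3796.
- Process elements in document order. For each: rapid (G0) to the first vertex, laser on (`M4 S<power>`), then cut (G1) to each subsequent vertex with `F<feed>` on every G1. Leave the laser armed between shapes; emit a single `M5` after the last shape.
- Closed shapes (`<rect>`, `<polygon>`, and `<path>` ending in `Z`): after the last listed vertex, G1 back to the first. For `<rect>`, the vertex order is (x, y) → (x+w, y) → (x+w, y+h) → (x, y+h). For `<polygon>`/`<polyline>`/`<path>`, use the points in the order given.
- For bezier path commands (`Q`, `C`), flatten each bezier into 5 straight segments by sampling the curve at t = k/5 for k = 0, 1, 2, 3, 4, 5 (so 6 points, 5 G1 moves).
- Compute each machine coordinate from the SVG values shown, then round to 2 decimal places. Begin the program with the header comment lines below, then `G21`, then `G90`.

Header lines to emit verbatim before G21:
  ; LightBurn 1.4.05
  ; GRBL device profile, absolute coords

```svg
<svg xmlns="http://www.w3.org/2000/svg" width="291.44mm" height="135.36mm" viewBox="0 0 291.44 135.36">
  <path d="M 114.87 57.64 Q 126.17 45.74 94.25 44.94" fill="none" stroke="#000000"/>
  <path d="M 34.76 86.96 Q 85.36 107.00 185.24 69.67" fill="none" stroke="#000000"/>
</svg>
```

viewBox `0 0 291.44 135.36` with mm width/height → 1 unit = 1 mm. Flip: y_m = 135.36 − y_svg.

**Shape 1** — `<path>` quadratic bezier, stroke `#000000` → engrave (S247, F3796). Control points (SVG): P0=(114.87,57.64), P1=(126.17,45.74), P2=(94.25,44.94); sampled at t=k/5. Machine vertices: (114.87,77.72) → (117.66,82.04) → (116.99,85.46) → (112.87,88.00) → (105.29,89.66) → (94.25,90.42). Open path.

**Shape 2** — `<path>` quadratic bezier, stroke `#000000` → engrave (S247, F3796). Control points (SVG): P0=(34.76,86.96), P1=(85.36,107.00), P2=(185.24,69.67); sampled at t=k/5. Machine vertices: (34.76,48.40) → (56.97,42.68) → (83.12,41.55) → (113.22,45.01) → (147.26,53.05) → (185.24,65.69). Open path.

; LightBurn 1.4.05
; GRBL device profile, absolute coords
G21
G90
G0 X114.87 Y77.72
M4 S247
G1 X117.66 Y82.04 F3796
G1 X116.99 Y85.46 F3796
G1 X112.87 Y88.00 F3796
G1 X105.29 Y89.66 F3796
G1 X94.25 Y90.42 F3796
G0 X34.76 Y48.40
M4 S247
G1 X56.97 Y42.68 F3796
G1 X83.12 Y41.55 F3796
G1 X113.22 Y45.01 F3796
G1 X147.26 Y53.05 F3796
G1 X185.24 Y65.69 F3796
M5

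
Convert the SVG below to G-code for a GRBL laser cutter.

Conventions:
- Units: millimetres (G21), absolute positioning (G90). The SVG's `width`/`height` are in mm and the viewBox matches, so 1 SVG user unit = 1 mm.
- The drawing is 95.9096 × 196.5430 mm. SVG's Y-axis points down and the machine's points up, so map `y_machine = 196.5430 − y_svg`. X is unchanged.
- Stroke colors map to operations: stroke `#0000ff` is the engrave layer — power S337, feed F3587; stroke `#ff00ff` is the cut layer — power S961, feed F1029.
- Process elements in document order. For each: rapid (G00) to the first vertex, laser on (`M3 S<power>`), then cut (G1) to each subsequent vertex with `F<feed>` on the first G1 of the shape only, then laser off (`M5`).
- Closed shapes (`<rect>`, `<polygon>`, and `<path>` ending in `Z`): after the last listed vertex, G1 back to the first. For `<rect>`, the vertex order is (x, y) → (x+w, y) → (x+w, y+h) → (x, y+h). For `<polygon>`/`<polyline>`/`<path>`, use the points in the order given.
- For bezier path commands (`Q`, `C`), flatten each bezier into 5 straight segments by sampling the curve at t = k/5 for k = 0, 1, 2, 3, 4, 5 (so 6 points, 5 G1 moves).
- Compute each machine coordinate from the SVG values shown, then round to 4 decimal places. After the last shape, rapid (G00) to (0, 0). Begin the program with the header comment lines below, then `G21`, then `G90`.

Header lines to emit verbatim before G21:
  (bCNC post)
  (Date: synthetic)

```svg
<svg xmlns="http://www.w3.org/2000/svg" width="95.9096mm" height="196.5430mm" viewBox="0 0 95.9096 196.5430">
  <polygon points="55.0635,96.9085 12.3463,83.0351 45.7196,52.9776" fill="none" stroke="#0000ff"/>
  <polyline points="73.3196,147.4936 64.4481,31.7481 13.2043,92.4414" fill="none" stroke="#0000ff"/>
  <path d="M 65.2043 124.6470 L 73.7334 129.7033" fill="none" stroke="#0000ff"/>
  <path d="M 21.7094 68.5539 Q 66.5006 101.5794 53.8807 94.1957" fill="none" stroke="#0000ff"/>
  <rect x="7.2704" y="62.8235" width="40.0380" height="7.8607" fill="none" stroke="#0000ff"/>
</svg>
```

(bCNC post)
(Date: synthetic)
G21
G90
G00 X55.0635 Y99.6345
M3 S337
G1 X12.3463 Y113.5079 F3587
G1 X45.7196 Y143.5654
G1 X55.0635 Y99.6345
M5
G00 X73.3196 Y49.0494
M3 S337
G1 X64.4481 Y164.7949 F3587
G1 X13.2043 Y104.1016
M5
G00 X65.2043 Y71.8960
M3 S337
G1 X73.7334 Y66.8397 F3587
M5
G00 X21.7094 Y127.9891
M3 S337
G1 X37.3294 Y116.3953 F3587
G1 X48.3566 Y108.0342
G1 X54.7908 Y102.9058
G1 X56.6322 Y101.0102
G1 X53.8807 Y102.3473
M5
G00 X7.2704 Y133.7195
M3 S337
G1 X47.3084 Y133.7195 F3587
G1 X47.3084 Y125.8588
G1 X7.2704 Y125.8588
G1 X7.2704 Y133.7195
M5
G00 X0.0000 Y0.0000

viewBox `0 0 95.9096 196.5430` with mm width/height → 1 unit = 1 mm. Flip: y_m = 196.5430 − y_svg.

**Shape 1** — `<polygon>` regular polygon, stroke `#0000ff` → engrave (S337, F3587). Machine vertices: (55.0635,99.6345) → (12.3463,113.5079) → (45.7196,143.5654) → (55.0635,99.6345). Closed: final G1 returns to the first vertex.

**Shape 2** — `<polyline>` open polyline, stroke `#0000ff` → engrave (S337, F3587). Machine vertices: (73.3196,49.0494) → (64.4481,164.7949) → (13.2043,104.1016). Open path.

**Shape 3** — `<path>` line segment, stroke `#0000ff` → engrave (S337, F3587). Machine vertices: (65.2043,71.8960) → (73.7334,66.8397). Open path.

**Shape 4** — `<path>` quadratic bezier, stroke `#0000ff` → engrave (S337, F3587). Control points (SVG): P0=(21.7094,68.5539), P1=(66.5006,101.5794), P2=(53.8807,94.1957); sampled at t=k/5. Machine vertices: (21.7094,127.9891) → (37.3294,116.3953) → (48.3566,108.0342) → (54.7908,102.9058) → (56.6322,101.0102) → (53.8807,102.3473). Open path.

**Shape 5** — `<rect>` rectangle, stroke `#0000ff` → engrave (S337, F3587). Machine vertices: (7.2704,133.7195) → (47.3084,133.7195) → (47.3084,125.8588) → (7.2704,125.8588) → (7.2704,133.7195). Closed: final G1 returns to the first vertex.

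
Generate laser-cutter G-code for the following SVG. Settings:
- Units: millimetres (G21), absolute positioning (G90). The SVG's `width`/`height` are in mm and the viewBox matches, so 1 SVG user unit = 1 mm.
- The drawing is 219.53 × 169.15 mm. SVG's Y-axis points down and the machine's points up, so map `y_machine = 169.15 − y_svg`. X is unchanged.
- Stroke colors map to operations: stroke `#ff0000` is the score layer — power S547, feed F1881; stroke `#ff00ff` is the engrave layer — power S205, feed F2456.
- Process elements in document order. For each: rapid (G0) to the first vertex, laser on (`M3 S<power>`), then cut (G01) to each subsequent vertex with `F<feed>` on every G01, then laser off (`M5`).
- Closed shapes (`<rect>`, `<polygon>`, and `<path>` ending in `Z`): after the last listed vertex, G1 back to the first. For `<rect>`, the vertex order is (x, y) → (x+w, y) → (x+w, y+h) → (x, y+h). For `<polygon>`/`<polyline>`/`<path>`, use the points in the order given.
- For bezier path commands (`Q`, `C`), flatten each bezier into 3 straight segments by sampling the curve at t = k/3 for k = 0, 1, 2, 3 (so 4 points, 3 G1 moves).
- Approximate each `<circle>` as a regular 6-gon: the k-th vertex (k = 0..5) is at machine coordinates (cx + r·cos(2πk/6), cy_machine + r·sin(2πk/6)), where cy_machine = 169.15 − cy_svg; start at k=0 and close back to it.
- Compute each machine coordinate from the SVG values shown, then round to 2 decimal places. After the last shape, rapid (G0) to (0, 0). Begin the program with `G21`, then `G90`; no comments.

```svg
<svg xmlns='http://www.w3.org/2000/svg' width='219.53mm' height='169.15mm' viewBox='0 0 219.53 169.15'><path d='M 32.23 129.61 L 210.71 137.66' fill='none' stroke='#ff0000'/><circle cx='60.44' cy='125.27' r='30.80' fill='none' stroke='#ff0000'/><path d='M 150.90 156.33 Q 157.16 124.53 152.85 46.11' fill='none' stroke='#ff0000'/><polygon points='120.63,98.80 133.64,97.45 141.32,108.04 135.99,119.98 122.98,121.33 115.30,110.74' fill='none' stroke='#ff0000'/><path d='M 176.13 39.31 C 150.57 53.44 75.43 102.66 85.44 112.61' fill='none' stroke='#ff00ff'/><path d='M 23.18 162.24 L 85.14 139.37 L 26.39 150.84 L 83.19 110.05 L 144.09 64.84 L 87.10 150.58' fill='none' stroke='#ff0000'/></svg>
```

G21
G90
G0 X32.23 Y39.54
M3 S547
G01 X210.71 Y31.49 F1881
M5
G0 X91.24 Y43.88
M3 S547
G01 X75.84 Y70.55 F1881
G01 X45.04 Y70.55 F1881
G01 X29.64 Y43.88 F1881
G01 X45.04 Y17.21 F1881
G01 X75.84 Y17.21 F1881
G01 X91.24 Y43.88 F1881
M5
G0 X150.90 Y12.82
M3 S547
G01 X153.90 Y39.20 F1881
G01 X154.55 Y75.94 F1881
G01 X152.85 Y123.04 F1881
M5
G0 X120.63 Y70.35
M3 S547
G01 X133.64 Y71.70 F1881
G01 X141.32 Y61.11 F1881
G01 X135.99 Y49.17 F1881
G01 X122.98 Y47.82 F1881
G01 X115.30 Y58.41 F1881
G01 X120.63 Y70.35 F1881
M5
G0 X176.13 Y129.84
M3 S205
G01 X139.03 Y106.77 F2456
G01 X98.82 Y76.83 F2456
G01 X85.44 Y56.54 F2456
M5
G0 X23.18 Y6.91
M3 S547
G01 X85.14 Y29.78 F1881
G01 X26.39 Y18.31 F1881
G01 X83.19 Y59.10 F1881
G01 X144.09 Y104.31 F1881
G01 X87.10 Y18.57 F1881
M5
G0 X0.00 Y0.00

1 u = 1 mm; y_m = 169.15 − y.

[1] `<path>` line segment, #ff0000→score S547 F1881: (32.23,39.54) → (210.71,31.49)

[2] `<circle>` circle, #ff0000→score S547 F1881: (91.24,43.88) → (75.84,70.55) → (45.04,70.55) → (29.64,43.88) → (45.04,17.21) → (75.84,17.21) → (91.24,43.88) (closed)

[3] `<path>` quadratic bezier, #ff0000→score S547 F1881: (150.90,12.82) → (153.90,39.20) → (154.55,75.94) → (152.85,123.04)

[4] `<polygon>` regular polygon, #ff0000→score S547 F1881: (120.63,70.35) → (133.64,71.70) → (141.32,61.11) → (135.99,49.17) → (122.98,47.82) → (115.30,58.41) → (120.63,70.35) (closed)

[5] `<path>` cubic bezier, #ff00ff→engrave S205 F2456: (176.13,129.84) → (139.03,106.77) → (98.82,76.83) → (85.44,56.54)

[6] `<path>` open polyline, #ff0000→score S547 F1881: (23.18,6.91) → (85.14,29.78) → (26.39,18.31) → (83.19,59.10) → (144.09,104.31) → (87.10,18.57)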